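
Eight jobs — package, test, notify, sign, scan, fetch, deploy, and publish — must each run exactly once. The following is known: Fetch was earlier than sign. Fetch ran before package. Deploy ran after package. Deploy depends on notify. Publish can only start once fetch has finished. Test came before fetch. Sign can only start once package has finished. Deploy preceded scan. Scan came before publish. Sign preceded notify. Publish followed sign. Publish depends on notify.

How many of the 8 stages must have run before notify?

Directly stated before notify: sign.
Fetch reaches notify via fetch → sign → notify.
Package reaches notify via package → sign → notify.
Test reaches notify via test → fetch → sign → notify.
No chain forces scan (or any of the others) ahead of notify.
That's fetch, package, sign, and test — 4 in all.

4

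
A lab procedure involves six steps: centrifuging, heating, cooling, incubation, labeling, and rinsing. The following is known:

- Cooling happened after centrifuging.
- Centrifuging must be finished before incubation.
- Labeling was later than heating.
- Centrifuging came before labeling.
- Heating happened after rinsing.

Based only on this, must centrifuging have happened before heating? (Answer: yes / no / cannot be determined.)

cannot be determined

No chain of stated constraints runs from centrifuging to heating, and none runs from heating to centrifuging either.
So the relative order of centrifuging and heating is not fixed by the given facts.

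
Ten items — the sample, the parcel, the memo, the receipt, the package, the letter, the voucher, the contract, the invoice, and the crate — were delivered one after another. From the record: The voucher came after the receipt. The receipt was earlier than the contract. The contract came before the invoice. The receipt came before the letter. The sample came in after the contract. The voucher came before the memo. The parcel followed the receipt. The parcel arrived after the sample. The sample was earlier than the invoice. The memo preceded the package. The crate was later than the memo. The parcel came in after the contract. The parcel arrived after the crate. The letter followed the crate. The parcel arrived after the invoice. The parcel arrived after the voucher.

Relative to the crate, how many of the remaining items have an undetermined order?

Forced before the crate: the memo, the receipt, and the voucher; forced after the crate: the letter and the parcel.
That leaves the contract, the invoice, the package, and the sample with no forced order relative to the crate — 4.

4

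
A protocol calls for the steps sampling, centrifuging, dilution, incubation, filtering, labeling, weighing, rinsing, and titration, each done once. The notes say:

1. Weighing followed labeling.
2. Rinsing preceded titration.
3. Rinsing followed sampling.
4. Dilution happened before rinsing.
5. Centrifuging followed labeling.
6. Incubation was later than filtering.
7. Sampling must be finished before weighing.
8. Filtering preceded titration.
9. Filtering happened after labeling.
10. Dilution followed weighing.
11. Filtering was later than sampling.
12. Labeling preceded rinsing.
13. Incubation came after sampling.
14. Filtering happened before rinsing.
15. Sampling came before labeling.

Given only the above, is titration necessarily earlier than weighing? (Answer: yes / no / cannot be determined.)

Tracing the constraints gives weighing → dilution → rinsing → titration, so weighing must come before titration.
That means titration cannot be before weighing.

no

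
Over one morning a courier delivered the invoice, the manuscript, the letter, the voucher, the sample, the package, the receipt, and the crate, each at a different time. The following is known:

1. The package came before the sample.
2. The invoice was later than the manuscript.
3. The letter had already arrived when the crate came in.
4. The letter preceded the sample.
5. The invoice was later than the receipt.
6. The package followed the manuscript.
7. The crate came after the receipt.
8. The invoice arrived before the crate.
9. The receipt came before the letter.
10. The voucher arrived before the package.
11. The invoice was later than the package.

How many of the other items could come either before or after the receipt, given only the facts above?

Forced after the receipt: the crate, the invoice, the letter, and the sample.
That leaves the manuscript, the package, and the voucher with no forced order relative to the receipt — 3.

3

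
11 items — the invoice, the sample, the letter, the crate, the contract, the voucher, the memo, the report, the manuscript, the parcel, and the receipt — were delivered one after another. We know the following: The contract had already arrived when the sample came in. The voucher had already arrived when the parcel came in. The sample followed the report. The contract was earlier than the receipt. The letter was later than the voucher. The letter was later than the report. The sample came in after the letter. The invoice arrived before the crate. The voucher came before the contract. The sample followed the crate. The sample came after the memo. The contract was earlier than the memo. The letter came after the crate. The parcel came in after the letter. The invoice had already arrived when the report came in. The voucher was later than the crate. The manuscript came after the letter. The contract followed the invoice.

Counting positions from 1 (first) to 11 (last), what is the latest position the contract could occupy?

8

The contract must come before the memo, the receipt, and the sample — 3 items forced after it.
Everything else can be placed before the contract in some valid order, so the contract can sit as late as position 11 − 3 = 8.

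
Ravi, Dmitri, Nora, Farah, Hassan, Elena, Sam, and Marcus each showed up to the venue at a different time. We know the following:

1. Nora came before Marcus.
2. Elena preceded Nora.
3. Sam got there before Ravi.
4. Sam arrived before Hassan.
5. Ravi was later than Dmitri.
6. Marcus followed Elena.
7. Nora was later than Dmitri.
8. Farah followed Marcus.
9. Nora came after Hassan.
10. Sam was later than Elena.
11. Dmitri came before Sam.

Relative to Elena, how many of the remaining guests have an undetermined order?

1

Forced after Elena: Farah, Hassan, Marcus, Nora, Ravi, and Sam.
That leaves Dmitri with no forced order relative to Elena — 1.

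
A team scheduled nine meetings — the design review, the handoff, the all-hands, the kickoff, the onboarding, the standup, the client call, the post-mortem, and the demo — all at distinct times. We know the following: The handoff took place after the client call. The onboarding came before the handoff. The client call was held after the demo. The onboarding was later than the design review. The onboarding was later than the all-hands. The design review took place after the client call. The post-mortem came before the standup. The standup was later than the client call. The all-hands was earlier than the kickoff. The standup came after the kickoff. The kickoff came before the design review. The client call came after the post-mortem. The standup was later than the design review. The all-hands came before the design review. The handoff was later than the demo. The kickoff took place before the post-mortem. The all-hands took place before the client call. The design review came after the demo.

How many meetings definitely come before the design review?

5

Directly stated before the design review: the all-hands, the client call, the demo, and the kickoff.
The post-mortem reaches the design review via the post-mortem → the client call → the design review.
No chain forces the standup (or any of the others) ahead of the design review.
That's the all-hands, the client call, the demo, the kickoff, and the post-mortem — 5 in all.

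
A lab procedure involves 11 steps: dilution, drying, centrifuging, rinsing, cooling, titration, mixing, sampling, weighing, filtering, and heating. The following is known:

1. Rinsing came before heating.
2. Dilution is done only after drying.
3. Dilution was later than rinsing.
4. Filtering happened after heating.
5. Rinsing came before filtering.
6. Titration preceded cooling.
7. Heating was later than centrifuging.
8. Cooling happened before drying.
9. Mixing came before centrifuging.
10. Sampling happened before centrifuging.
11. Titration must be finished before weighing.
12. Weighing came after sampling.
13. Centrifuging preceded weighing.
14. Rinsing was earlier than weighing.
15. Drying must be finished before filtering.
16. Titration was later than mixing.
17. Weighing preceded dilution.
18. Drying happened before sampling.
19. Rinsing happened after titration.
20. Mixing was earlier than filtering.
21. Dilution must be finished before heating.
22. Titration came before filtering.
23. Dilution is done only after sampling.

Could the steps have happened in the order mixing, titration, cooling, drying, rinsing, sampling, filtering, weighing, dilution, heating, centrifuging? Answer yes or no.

no

The constraints require heating before filtering, but in the proposed sequence filtering appears ahead of heating. That one violation is enough.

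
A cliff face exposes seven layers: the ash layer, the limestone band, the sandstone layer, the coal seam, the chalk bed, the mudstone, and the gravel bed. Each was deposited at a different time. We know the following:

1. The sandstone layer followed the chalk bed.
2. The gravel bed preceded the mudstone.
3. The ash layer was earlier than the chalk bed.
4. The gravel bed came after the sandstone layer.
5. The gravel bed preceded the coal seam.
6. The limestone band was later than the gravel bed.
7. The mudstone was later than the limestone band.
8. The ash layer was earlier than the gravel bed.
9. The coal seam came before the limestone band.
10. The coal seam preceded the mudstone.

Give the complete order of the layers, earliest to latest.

the ash layer, the chalk bed, the sandstone layer, the gravel bed, the coal seam, the limestone band, the mudstone

The constraints fix every adjacent pair, so only one ordering works:
the ash layer → the chalk bed → the sandstone layer → the gravel bed → the coal seam → the limestone band → the mudstone.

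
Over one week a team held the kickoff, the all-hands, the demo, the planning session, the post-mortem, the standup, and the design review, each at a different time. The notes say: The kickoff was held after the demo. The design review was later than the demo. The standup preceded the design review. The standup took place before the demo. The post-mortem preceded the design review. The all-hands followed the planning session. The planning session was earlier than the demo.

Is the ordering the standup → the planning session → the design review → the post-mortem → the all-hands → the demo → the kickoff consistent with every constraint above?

no

The constraints require the post-mortem before the design review, but in the proposed sequence the design review appears ahead of the post-mortem. That one violation is enough.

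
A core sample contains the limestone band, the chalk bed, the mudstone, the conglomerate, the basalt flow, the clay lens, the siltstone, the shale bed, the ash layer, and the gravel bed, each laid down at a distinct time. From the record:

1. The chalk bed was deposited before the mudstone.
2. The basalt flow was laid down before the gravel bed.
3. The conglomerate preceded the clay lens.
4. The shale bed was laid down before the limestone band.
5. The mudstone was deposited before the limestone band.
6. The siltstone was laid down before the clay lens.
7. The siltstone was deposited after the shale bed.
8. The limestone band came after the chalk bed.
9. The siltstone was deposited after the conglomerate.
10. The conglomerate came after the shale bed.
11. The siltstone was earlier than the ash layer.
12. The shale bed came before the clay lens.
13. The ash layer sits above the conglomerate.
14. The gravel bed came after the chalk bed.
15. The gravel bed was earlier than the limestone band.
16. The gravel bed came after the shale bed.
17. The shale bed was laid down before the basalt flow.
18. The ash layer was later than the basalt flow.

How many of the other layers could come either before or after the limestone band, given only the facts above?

4

Forced before the limestone band: the basalt flow, the chalk bed, the gravel bed, the mudstone, and the shale bed.
That leaves the ash layer, the clay lens, the conglomerate, and the siltstone with no forced order relative to the limestone band — 4.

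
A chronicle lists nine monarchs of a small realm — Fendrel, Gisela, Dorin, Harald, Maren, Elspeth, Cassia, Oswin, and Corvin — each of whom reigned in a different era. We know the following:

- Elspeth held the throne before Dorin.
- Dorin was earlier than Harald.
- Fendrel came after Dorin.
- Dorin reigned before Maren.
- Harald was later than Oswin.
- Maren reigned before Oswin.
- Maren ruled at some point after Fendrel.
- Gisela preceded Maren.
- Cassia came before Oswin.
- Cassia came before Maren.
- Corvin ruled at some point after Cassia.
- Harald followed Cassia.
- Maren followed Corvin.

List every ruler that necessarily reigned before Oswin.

Directly stated before Oswin: Cassia and Maren.
Corvin reaches Oswin via Corvin → Maren → Oswin.
Dorin reaches Oswin via Dorin → Maren → Oswin.
Elspeth reaches Oswin via Elspeth → Dorin → Maren → Oswin.
Likewise Fendrel and Gisela each reach Oswin by chaining the stated constraints.
No chain forces Harald ahead of Oswin.

Cassia, Corvin, Dorin, Elspeth, Fendrel, Gisela, Maren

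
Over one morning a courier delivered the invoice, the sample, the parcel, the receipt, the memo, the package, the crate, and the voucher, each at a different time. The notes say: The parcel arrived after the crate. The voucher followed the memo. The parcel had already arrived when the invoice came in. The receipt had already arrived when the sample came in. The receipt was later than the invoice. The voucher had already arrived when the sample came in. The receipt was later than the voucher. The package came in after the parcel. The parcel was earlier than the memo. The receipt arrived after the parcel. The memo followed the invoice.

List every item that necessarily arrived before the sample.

the crate, the invoice, the memo, the parcel, the receipt, the voucher

Directly stated before the sample: the receipt and the voucher.
The crate reaches the sample via the crate → the parcel → the receipt → the sample.
The invoice reaches the sample via the invoice → the receipt → the sample.
The memo reaches the sample via the memo → the voucher → the sample.
Likewise the parcel reaches the sample by chaining the stated constraints.
No chain forces the package ahead of the sample.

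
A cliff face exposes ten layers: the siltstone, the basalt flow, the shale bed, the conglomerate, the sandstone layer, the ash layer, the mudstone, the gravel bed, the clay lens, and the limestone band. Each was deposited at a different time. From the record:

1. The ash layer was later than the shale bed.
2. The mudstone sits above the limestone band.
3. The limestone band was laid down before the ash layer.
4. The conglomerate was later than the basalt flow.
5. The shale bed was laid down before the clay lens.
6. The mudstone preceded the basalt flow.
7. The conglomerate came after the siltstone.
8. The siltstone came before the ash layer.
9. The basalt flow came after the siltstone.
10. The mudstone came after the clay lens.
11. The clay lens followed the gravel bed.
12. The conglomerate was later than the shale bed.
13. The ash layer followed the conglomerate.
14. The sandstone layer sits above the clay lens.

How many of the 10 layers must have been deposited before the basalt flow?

6

Directly stated before the basalt flow: the mudstone and the siltstone.
The clay lens reaches the basalt flow via the clay lens → the mudstone → the basalt flow.
The gravel bed reaches the basalt flow via the gravel bed → the clay lens → the mudstone → the basalt flow.
The limestone band reaches the basalt flow via the limestone band → the mudstone → the basalt flow.
Likewise the shale bed reaches the basalt flow by chaining the stated constraints.
No chain forces the conglomerate (or any of the others) ahead of the basalt flow.
That's the clay lens, the gravel bed, the limestone band, the mudstone, the shale bed, and the siltstone — 6 in all.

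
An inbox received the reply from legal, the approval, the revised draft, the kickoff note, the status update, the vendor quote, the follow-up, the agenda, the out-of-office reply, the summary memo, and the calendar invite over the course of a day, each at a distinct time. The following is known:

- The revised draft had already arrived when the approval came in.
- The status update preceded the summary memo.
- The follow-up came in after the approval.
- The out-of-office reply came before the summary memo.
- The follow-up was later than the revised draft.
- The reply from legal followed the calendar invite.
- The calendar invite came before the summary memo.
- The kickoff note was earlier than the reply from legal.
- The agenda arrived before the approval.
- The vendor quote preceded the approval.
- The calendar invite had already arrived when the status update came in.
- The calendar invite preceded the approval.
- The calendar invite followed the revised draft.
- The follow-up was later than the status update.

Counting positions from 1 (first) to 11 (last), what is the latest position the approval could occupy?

The approval must come before the follow-up — 1 message forced after it.
Everything else can be placed before the approval in some valid order, so the approval can sit as late as position 11 − 1 = 10.

10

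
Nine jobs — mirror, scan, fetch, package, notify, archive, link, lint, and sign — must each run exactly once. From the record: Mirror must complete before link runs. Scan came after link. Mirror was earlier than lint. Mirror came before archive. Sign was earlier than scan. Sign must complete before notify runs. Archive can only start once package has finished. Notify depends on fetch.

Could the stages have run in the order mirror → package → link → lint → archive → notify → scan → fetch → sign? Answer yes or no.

no

The constraints require fetch before notify, but in the proposed sequence notify appears ahead of fetch. That one violation is enough.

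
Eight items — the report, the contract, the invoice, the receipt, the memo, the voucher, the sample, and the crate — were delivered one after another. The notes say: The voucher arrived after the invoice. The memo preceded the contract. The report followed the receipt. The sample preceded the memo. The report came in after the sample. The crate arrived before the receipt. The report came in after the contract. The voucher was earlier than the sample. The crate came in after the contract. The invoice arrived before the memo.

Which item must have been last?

Every other item has a chain of constraints placing it before the report, so the report is last.

the report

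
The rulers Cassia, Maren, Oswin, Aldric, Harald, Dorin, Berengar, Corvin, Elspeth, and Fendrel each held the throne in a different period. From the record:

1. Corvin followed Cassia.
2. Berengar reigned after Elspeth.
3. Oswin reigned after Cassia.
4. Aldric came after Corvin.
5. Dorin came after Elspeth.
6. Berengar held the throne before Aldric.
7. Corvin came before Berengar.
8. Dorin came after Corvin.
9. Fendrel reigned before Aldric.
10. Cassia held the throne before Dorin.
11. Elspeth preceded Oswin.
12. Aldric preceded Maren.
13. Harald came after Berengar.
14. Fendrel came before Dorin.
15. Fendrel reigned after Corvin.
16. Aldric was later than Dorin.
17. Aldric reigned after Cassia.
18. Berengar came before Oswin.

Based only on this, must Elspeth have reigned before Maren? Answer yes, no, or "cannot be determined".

Chain the constraints: Elspeth → Berengar → Aldric → Maren. Each link is directly stated, so Elspeth comes before Maren.

yes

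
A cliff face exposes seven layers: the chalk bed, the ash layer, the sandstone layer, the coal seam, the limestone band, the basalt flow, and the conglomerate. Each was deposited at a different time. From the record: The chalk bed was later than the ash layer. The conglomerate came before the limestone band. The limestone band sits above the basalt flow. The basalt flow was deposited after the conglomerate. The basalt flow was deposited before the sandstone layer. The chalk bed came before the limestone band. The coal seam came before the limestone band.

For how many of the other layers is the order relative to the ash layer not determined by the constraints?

Forced after the ash layer: the chalk bed and the limestone band.
That leaves the basalt flow, the coal seam, the conglomerate, and the sandstone layer with no forced order relative to the ash layer — 4.

4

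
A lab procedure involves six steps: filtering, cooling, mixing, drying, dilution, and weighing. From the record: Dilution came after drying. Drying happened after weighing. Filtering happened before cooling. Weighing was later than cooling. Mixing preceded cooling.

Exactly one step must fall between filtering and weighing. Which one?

cooling

Tracing the constraints gives filtering → cooling → weighing, so cooling sits after filtering and before weighing.
No other step is forced both after filtering and before weighing.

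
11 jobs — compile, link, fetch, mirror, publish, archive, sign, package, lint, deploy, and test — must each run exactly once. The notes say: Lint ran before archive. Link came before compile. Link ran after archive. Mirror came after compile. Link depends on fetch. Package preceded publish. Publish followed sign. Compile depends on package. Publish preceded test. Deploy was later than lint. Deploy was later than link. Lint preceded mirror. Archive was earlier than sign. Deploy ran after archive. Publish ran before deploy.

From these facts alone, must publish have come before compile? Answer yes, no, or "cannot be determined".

No chain of stated constraints runs from publish to compile, and none runs from compile to publish either.
So the relative order of publish and compile is not fixed by the given facts.

cannot be determined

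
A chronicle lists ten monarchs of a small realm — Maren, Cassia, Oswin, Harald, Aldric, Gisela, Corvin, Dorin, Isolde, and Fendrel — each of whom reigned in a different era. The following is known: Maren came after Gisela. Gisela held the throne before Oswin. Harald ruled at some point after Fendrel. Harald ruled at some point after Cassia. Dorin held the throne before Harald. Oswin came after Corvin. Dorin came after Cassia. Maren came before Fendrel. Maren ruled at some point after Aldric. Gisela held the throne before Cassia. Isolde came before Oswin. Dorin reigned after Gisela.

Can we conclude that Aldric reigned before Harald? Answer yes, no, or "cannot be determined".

Chain the constraints: Aldric → Maren → Fendrel → Harald. Each link is directly stated, so Aldric comes before Harald.

yes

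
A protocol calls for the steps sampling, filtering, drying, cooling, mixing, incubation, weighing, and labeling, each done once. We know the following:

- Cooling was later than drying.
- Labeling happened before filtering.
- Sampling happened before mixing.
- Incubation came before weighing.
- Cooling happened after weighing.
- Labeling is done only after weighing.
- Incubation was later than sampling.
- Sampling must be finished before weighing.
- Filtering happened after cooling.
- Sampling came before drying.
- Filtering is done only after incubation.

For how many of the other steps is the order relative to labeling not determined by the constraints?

3

Forced before labeling: incubation, sampling, and weighing; forced after labeling: filtering.
That leaves cooling, drying, and mixing with no forced order relative to labeling — 3.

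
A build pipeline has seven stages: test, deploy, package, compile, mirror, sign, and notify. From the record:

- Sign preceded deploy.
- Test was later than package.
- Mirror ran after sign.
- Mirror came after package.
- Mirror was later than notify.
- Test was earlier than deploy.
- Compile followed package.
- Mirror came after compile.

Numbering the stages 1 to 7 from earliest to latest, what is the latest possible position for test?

Test must come before deploy — 1 stage forced after it.
Everything else can be placed before test in some valid order, so test can sit as late as position 7 − 1 = 6.

6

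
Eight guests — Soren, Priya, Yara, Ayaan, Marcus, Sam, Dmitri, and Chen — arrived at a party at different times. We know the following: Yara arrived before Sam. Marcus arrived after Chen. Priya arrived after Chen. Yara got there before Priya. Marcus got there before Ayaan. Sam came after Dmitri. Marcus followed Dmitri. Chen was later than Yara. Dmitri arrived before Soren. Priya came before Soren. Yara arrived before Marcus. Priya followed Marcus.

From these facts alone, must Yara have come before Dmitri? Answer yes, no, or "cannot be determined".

No chain of stated constraints runs from Yara to Dmitri, and none runs from Dmitri to Yara either.
So the relative order of Yara and Dmitri is not fixed by the given facts.

cannot be determined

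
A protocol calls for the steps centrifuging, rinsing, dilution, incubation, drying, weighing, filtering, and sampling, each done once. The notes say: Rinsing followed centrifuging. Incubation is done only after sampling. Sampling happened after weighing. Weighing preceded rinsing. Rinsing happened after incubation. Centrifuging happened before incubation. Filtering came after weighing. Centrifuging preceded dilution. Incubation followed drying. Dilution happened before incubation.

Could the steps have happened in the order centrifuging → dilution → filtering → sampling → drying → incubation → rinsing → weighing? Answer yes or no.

The constraints require weighing before rinsing, but in the proposed sequence rinsing appears ahead of weighing. That one violation is enough.

no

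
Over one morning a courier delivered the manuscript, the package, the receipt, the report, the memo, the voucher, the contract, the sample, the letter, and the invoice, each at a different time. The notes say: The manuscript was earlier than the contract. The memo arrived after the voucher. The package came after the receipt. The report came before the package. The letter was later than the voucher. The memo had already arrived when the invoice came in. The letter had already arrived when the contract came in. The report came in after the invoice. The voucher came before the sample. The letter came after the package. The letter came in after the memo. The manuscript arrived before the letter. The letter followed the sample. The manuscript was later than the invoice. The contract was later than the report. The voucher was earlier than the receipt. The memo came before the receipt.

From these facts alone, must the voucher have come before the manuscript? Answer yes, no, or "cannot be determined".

Chain the constraints: the voucher → the memo → the invoice → the manuscript. Each link is directly stated, so the voucher comes before the manuscript.

yes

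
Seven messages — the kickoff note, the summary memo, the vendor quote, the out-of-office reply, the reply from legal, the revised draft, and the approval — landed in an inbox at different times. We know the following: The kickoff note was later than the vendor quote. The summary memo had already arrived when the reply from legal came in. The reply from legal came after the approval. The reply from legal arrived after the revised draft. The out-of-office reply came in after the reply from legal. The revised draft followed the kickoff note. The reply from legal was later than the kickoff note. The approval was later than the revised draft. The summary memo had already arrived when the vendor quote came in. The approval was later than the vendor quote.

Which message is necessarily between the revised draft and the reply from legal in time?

the approval

Tracing the constraints gives the revised draft → the approval → the reply from legal, so the approval sits after the revised draft and before the reply from legal.
No other message is forced both after the revised draft and before the reply from legal.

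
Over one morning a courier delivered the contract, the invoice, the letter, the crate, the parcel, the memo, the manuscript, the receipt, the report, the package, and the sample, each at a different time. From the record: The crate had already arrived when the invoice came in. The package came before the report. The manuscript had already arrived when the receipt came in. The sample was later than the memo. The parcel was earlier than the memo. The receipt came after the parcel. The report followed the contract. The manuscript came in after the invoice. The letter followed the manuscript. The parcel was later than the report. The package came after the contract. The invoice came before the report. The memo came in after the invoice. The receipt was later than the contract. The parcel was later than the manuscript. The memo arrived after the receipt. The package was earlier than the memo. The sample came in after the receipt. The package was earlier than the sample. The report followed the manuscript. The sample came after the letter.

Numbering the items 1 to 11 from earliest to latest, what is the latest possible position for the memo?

10

The memo must come before the sample — 1 item forced after it.
Everything else can be placed before the memo in some valid order, so the memo can sit as late as position 11 − 1 = 10.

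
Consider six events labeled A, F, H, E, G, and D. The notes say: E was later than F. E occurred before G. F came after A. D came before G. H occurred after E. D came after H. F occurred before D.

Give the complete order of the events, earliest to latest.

A, F, E, H, D, G

The constraints fix every adjacent pair, so only one ordering works:
A → F → E → H → D → G.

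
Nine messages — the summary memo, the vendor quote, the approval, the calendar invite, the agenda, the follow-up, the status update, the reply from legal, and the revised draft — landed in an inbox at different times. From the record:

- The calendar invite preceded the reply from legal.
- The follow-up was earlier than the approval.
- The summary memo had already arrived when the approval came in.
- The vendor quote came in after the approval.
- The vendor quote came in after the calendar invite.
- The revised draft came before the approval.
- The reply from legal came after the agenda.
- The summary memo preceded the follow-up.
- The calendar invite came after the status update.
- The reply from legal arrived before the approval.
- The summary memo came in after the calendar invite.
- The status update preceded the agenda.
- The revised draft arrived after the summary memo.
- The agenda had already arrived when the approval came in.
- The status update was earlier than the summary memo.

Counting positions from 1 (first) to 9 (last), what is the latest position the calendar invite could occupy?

3

The calendar invite must come before the approval, the follow-up, the reply from legal, the revised draft, the summary memo, and the vendor quote — 6 messages forced after it.
Everything else can be placed before the calendar invite in some valid order, so the calendar invite can sit as late as position 9 − 6 = 3.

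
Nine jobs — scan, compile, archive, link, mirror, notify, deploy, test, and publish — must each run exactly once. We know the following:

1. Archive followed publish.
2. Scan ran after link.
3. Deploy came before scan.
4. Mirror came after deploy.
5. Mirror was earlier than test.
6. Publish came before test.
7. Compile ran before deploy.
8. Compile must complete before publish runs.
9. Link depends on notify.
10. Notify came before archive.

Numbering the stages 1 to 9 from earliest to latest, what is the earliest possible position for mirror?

Compile and deploy must both come before mirror — 2 forced predecessors.
Nothing else is forced ahead of mirror, so its earliest slot is position 2 + 1 = 3.

3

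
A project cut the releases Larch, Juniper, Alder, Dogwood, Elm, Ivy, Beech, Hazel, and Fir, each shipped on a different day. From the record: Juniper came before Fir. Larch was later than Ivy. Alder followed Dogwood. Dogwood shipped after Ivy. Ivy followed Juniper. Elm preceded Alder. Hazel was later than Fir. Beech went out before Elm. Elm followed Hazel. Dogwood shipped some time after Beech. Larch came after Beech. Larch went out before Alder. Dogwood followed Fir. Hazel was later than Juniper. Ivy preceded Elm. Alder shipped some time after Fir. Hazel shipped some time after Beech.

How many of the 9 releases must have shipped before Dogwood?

4

Directly stated before Dogwood: Beech, Fir, and Ivy.
Juniper reaches Dogwood via Juniper → Ivy → Dogwood.
No chain forces Hazel (or any of the others) ahead of Dogwood.
That's Beech, Fir, Ivy, and Juniper — 4 in all.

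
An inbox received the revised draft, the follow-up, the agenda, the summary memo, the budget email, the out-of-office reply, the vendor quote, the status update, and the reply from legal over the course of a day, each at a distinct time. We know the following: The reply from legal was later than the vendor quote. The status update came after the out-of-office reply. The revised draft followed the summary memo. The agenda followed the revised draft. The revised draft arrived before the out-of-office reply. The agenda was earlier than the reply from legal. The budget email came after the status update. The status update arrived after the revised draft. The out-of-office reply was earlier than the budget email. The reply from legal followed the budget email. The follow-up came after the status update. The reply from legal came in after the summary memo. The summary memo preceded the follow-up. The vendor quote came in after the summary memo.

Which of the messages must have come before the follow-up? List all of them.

the out-of-office reply, the revised draft, the status update, the summary memo

Directly stated before the follow-up: the status update and the summary memo.
The out-of-office reply reaches the follow-up via the out-of-office reply → the status update → the follow-up.
The revised draft reaches the follow-up via the revised draft → the status update → the follow-up.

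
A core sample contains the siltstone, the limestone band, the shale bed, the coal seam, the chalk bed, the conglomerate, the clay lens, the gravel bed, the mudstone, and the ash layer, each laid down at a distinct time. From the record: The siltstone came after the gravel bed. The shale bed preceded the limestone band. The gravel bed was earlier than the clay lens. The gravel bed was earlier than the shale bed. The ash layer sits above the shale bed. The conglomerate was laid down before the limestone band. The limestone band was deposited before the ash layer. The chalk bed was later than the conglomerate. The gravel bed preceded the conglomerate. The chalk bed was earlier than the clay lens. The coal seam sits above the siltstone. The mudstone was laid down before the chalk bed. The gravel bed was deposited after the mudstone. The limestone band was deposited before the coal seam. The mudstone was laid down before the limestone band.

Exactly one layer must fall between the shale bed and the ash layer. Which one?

the limestone band

Tracing the constraints gives the shale bed → the limestone band → the ash layer, so the limestone band sits after the shale bed and before the ash layer.
No other layer is forced both after the shale bed and before the ash layer.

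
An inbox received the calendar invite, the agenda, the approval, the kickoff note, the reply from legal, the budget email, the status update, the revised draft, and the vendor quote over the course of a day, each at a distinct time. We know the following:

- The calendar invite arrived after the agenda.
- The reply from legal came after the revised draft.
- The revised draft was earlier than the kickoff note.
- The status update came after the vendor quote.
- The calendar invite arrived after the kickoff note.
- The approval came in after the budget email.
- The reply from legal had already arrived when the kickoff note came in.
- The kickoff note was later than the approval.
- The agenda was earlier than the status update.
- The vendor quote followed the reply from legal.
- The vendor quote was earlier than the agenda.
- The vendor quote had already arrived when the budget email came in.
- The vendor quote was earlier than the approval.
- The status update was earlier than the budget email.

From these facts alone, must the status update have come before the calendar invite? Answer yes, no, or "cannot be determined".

yes

Chain the constraints: the status update → the budget email → the approval → the kickoff note → the calendar invite. Each link is directly stated, so the status update comes before the calendar invite.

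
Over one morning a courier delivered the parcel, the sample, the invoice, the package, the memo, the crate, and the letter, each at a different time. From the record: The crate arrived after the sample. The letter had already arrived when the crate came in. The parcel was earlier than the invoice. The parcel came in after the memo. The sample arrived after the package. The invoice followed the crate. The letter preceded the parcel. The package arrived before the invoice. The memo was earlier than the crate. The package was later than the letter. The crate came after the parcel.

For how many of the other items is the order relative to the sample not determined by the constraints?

2

Forced before the sample: the letter and the package; forced after the sample: the crate and the invoice.
That leaves the memo and the parcel with no forced order relative to the sample — 2.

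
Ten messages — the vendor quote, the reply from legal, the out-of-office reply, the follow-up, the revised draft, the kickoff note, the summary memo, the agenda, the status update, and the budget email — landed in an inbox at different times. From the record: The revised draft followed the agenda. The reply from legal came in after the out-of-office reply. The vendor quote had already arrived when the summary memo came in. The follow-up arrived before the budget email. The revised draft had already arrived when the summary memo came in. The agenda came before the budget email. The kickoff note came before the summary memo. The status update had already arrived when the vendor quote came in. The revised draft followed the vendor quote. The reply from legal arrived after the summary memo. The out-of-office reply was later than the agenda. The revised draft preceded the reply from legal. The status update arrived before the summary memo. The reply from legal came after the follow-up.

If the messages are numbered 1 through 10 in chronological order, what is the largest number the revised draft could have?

8

The revised draft must come before the reply from legal and the summary memo — 2 messages forced after it.
Everything else can be placed before the revised draft in some valid order, so the revised draft can sit as late as position 10 − 2 = 8.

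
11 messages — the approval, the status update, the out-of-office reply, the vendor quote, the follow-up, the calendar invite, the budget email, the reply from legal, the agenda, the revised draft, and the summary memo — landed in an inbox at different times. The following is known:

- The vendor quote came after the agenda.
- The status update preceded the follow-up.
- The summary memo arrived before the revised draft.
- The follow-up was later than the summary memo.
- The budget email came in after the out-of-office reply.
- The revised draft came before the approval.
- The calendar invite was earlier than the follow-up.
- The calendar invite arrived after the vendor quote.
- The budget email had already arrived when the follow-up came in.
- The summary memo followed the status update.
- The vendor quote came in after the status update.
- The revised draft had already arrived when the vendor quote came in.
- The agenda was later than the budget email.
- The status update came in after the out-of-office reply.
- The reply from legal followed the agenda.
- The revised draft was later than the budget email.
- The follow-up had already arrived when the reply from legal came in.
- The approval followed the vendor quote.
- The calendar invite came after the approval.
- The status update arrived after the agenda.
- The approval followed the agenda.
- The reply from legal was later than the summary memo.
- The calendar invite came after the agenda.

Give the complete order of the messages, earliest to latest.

The constraints fix every adjacent pair, so only one ordering works:
the out-of-office reply → the budget email → the agenda → the status update → the summary memo → the revised draft → the vendor quote → the approval → the calendar invite → the follow-up → the reply from legal.

the out-of-office reply, the budget email, the agenda, the status update, the summary memo, the revised draft, the vendor quote, the approval, the calendar invite, the follow-up, the reply from legal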